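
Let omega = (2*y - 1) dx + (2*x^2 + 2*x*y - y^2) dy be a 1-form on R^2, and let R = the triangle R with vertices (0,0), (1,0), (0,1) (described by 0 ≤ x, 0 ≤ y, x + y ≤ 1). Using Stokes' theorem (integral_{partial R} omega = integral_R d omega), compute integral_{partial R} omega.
integral_(partial R) omega = 0

Stokes: integral_partial_R omega = integral_R d omega with d omega = (∂Q/∂x - ∂P/∂y) dx ∧ dy.
  ∂Q/∂x = 4*x + 2*y
  ∂P/∂y = 2
  integrand = ∂Q/∂x - ∂P/∂y = 4*x + 2*y - 2.
Integrating over R: integral_0^1 integral_0^{1-x} (4*x + 2*y - 2) dy dx = 0.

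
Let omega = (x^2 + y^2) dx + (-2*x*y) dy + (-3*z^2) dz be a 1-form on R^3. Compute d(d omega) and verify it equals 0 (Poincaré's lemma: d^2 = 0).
d(d omega) = 0

Step 1: d omega = sum_{i<j} (∂f_j/∂x_i - ∂f_i/∂x_j) dx_i ∧ dx_j:
  coeff of dx ∧ dy: -4*y
  coeff of dx ∧ dz: 0
  coeff of dy ∧ dz: 0
Step 2: Apply d again to each 2-form coefficient. The only possible 3-form in R^3 is dx ∧ dy ∧ dz, with coefficient
  ∂(coeff of dy∧dz)/∂x - ∂(coeff of dx∧dz)/∂y + ∂(coeff of dx∧dy)/∂z
  = ∂/∂x (0) - ∂/∂y (0) + ∂/∂z (-4*y).
Each of these terms simplifies to sums of mixed partials that cancel in pairs. The result is 0 (by equality of mixed partials for smooth functions — Schwarz / Clairaut).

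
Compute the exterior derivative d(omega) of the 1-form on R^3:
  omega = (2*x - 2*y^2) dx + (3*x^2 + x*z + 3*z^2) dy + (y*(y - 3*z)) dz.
d(omega) = (6*x + 4*y + z) dx ∧ dy + (-x + 2*y - 9*z) dy ∧ dz

For a 1-form omega = sum_i f_i dx_i, the exterior derivative is
  d(omega) = sum_{i < j} (∂f_j/∂x_i - ∂f_i/∂x_j) dx_i ∧ dx_j.
  coefficient of dx ∧ dy: ∂f_2/∂x - ∂f_1/∂y = ∂(3*x^2 + x*z + 3*z^2)/∂x - ∂(2*x - 2*y^2)/∂y = 6*x + 4*y + z
  coefficient of dy ∧ dz: ∂f_3/∂y - ∂f_2/∂z = ∂(y*(y - 3*z))/∂y - ∂(3*x^2 + x*z + 3*z^2)/∂z = -x + 2*y - 9*z
Assembling: d(omega) = (6*x + 4*y + z) dx ∧ dy + (-x + 2*y - 9*z) dy ∧ dz.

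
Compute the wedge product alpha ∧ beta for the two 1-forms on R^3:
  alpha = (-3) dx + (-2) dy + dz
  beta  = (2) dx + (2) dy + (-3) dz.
alpha ∧ beta = (-2) dx ∧ dy + (7) dx ∧ dz + (4) dy ∧ dz

Distribute the wedge, using dx_i ∧ dx_j = -dx_j ∧ dx_i and dx_i ∧ dx_i = 0. For each pair (i, j) with i < j, the coefficient of dx_i ∧ dx_j in alpha ∧ beta is (alpha_i * beta_j - alpha_j * beta_i). Collecting: alpha ∧ beta = (-2) dx ∧ dy + (7) dx ∧ dz + (4) dy ∧ dz.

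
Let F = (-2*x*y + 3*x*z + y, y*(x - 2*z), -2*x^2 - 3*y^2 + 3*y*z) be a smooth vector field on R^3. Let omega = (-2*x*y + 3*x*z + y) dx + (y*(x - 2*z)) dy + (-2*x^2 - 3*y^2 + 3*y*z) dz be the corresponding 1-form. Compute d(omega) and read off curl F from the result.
d(omega) = (-4*y + 3*z) dy ∧ dz + (7*x) dz ∧ dx + (2*x + y - 1) dx ∧ dy; curl F = (-4*y + 3*z, 7*x, 2*x + y - 1)

d omega = sum_{i<j} (∂f_j/∂x_i - ∂f_i/∂x_j) dx_i ∧ dx_j. Under the identification (dy ∧ dz, dz ∧ dx, dx ∧ dy) ↔ (e_x, e_y, e_z), the coefficients are exactly the components of curl F. Compute:
  ∂R/∂y - ∂Q/∂z = (-6*y + 3*z) - (-2*y) = -4*y + 3*z
  ∂P/∂z - ∂R/∂x = (3*x) - (-4*x) = 7*x
  ∂Q/∂x - ∂P/∂y = (y) - (1 - 2*x) = 2*x + y - 1.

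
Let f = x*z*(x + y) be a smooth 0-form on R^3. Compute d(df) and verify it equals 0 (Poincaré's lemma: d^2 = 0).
d(df) = 0

Step 1: df = sum_i (∂f/∂x_i) dx_i = (z*(2*x + y)) dx + (x*z) dy + (x*(x + y)) dz.
Step 2: Apply d again. Using the 1-form formula, the coefficient of dx ∧ dy in d(df) is ∂^2 f/∂x ∂y - ∂^2 f/∂y ∂x = (z) - (z) = 0 (equality of mixed partials for smooth f).
Similarly for dx ∧ dz and dy ∧ dz — all coefficients vanish. So d(df) = 0.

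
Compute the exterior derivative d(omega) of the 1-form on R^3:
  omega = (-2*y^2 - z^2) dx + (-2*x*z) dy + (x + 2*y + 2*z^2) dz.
d(omega) = (4*y - 2*z) dx ∧ dy + (2*z + 1) dx ∧ dz + (2*x + 2) dy ∧ dz

For a 1-form omega = sum_i f_i dx_i, the exterior derivative is
  d(omega) = sum_{i < j} (∂f_j/∂x_i - ∂f_i/∂x_j) dx_i ∧ dx_j.
  coefficient of dx ∧ dy: ∂f_2/∂x - ∂f_1/∂y = ∂(-2*x*z)/∂x - ∂(-2*y^2 - z^2)/∂y = 4*y - 2*z
  coefficient of dx ∧ dz: ∂f_3/∂x - ∂f_1/∂z = ∂(x + 2*y + 2*z^2)/∂x - ∂(-2*y^2 - z^2)/∂z = 2*z + 1
  coefficient of dy ∧ dz: ∂f_3/∂y - ∂f_2/∂z = ∂(x + 2*y + 2*z^2)/∂y - ∂(-2*x*z)/∂z = 2*x + 2
Assembling: d(omega) = (4*y - 2*z) dx ∧ dy + (2*z + 1) dx ∧ dz + (2*x + 2) dy ∧ dz.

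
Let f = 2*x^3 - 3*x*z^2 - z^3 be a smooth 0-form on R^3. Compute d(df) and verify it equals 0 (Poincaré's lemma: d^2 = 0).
d(df) = 0

Step 1: df = sum_i (∂f/∂x_i) dx_i = (6*x^2 - 3*z^2) dx + (0) dy + (3*z*(-2*x - z)) dz.
Step 2: Apply d again. Using the 1-form formula, the coefficient of dx ∧ dy in d(df) is ∂^2 f/∂x ∂y - ∂^2 f/∂y ∂x = (0) - (0) = 0 (equality of mixed partials for smooth f).
Similarly for dx ∧ dz and dy ∧ dz — all coefficients vanish. So d(df) = 0.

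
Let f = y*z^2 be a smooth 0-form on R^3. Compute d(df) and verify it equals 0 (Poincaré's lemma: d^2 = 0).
d(df) = 0

Step 1: df = sum_i (∂f/∂x_i) dx_i = (0) dx + (z^2) dy + (2*y*z) dz.
Step 2: Apply d again. Using the 1-form formula, the coefficient of dx ∧ dy in d(df) is ∂^2 f/∂x ∂y - ∂^2 f/∂y ∂x = (0) - (0) = 0 (equality of mixed partials for smooth f).
Similarly for dx ∧ dz and dy ∧ dz — all coefficients vanish. So d(df) = 0.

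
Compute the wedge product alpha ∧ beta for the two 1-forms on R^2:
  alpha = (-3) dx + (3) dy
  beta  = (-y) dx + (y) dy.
alpha ∧ beta = 0

Distribute the wedge, using dx_i ∧ dx_j = -dx_j ∧ dx_i and dx_i ∧ dx_i = 0. For each pair (i, j) with i < j, the coefficient of dx_i ∧ dx_j in alpha ∧ beta is (alpha_i * beta_j - alpha_j * beta_i). Collecting: alpha ∧ beta = 0.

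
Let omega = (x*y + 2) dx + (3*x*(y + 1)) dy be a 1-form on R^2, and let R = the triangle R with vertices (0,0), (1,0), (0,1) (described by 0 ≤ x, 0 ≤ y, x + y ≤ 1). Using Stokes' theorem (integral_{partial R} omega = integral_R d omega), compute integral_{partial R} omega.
integral_(partial R) omega = 11/6

Stokes: integral_partial_R omega = integral_R d omega with d omega = (∂Q/∂x - ∂P/∂y) dx ∧ dy.
  ∂Q/∂x = 3*y + 3
  ∂P/∂y = x
  integrand = ∂Q/∂x - ∂P/∂y = -x + 3*y + 3.
Integrating over R: integral_0^1 integral_0^{1-x} (-x + 3*y + 3) dy dx = 11/6.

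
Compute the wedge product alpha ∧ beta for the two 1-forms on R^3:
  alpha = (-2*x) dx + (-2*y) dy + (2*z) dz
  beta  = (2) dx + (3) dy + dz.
alpha ∧ beta = (-6*x + 4*y) dx ∧ dy + (-2*x - 4*z) dx ∧ dz + (-2*y - 6*z) dy ∧ dz

Distribute the wedge, using dx_i ∧ dx_j = -dx_j ∧ dx_i and dx_i ∧ dx_i = 0. For each pair (i, j) with i < j, the coefficient of dx_i ∧ dx_j in alpha ∧ beta is (alpha_i * beta_j - alpha_j * beta_i). Collecting: alpha ∧ beta = (-6*x + 4*y) dx ∧ dy + (-2*x - 4*z) dx ∧ dz + (-2*y - 6*z) dy ∧ dz.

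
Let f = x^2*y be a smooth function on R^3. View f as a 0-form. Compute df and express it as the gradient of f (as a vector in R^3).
df = (2*x*y) dx + (x^2) dy + (0) dz; grad f = (2*x*y, x^2, 0)

For a 0-form f, d f = (∂f/∂x) dx + (∂f/∂y) dy + (∂f/∂z) dz. The components of the vector representation are exactly the entries of grad f in Cartesian coordinates:
  ∂f/∂x = 2*x*y
  ∂f/∂y = x^2
  ∂f/∂z = 0.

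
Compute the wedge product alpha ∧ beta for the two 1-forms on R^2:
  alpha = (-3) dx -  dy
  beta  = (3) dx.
alpha ∧ beta = (3) dx ∧ dy

Distribute the wedge, using dx_i ∧ dx_j = -dx_j ∧ dx_i and dx_i ∧ dx_i = 0. For each pair (i, j) with i < j, the coefficient of dx_i ∧ dx_j in alpha ∧ beta is (alpha_i * beta_j - alpha_j * beta_i). Collecting: alpha ∧ beta = (3) dx ∧ dy.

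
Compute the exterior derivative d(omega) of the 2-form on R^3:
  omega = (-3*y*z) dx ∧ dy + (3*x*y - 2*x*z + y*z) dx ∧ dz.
d(omega) = (-3*x - 3*y - z) dx ∧ dy ∧ dz

For a 2-form omega = sum_{i<j} g_{ij} dx_i ∧ dx_j, the exterior derivative is
  d(omega) = sum_{i<j} d(g_{ij}) ∧ dx_i ∧ dx_j = sum_{i<j, k} (∂g_{ij}/∂x_k) dx_k ∧ dx_i ∧ dx_j.
Expand each term, using dx_k ∧ dx_i ∧ dx_j = sgn(permutation) dx_{(a)} ∧ dx_{(b)} ∧ dx_{(c)} with (a < b < c) sorted:
  d(-3*y*z) includes (∂/∂z)(-3*y*z) dz = (-3*y) dz, which multiplied by dx ∧ dy gives (-3*y) dx ∧ dy ∧ dz
  d(3*x*y - 2*x*z + y*z) includes (∂/∂y)(3*x*y - 2*x*z + y*z) dy = (3*x + z) dy, which multiplied by dx ∧ dz gives (-3*x - z) dx ∧ dy ∧ dz
Collecting like 3-forms: d(omega) = (-3*x - 3*y - z) dx ∧ dy ∧ dz.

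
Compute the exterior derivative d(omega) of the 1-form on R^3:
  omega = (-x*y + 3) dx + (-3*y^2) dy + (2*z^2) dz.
d(omega) = (x) dx ∧ dy

For a 1-form omega = sum_i f_i dx_i, the exterior derivative is
  d(omega) = sum_{i < j} (∂f_j/∂x_i - ∂f_i/∂x_j) dx_i ∧ dx_j.
  coefficient of dx ∧ dy: ∂f_2/∂x - ∂f_1/∂y = ∂(-3*y^2)/∂x - ∂(-x*y + 3)/∂y = x
Assembling: d(omega) = (x) dx ∧ dy.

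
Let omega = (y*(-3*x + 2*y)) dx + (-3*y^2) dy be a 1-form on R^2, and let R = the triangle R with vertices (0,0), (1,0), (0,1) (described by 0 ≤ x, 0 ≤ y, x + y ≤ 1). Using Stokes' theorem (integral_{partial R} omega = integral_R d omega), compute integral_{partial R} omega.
integral_(partial R) omega = -1/6

Stokes: integral_partial_R omega = integral_R d omega with d omega = (∂Q/∂x - ∂P/∂y) dx ∧ dy.
  ∂Q/∂x = 0
  ∂P/∂y = -3*x + 4*y
  integrand = ∂Q/∂x - ∂P/∂y = 3*x - 4*y.
Integrating over R: integral_0^1 integral_0^{1-x} (3*x - 4*y) dy dx = -1/6.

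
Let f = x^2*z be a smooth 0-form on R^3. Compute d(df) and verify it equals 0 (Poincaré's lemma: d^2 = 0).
d(df) = 0

Step 1: df = sum_i (∂f/∂x_i) dx_i = (2*x*z) dx + (0) dy + (x^2) dz.
Step 2: Apply d again. Using the 1-form formula, the coefficient of dx ∧ dy in d(df) is ∂^2 f/∂x ∂y - ∂^2 f/∂y ∂x = (0) - (0) = 0 (equality of mixed partials for smooth f).
Similarly for dx ∧ dz and dy ∧ dz — all coefficients vanish. So d(df) = 0.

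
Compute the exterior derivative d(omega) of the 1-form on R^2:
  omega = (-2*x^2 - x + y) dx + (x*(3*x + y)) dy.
d(omega) = (6*x + y - 1) dx ∧ dy

For a 1-form omega = sum_i f_i dx_i, the exterior derivative is
  d(omega) = sum_{i < j} (∂f_j/∂x_i - ∂f_i/∂x_j) dx_i ∧ dx_j.
  coefficient of dx ∧ dy: ∂f_2/∂x - ∂f_1/∂y = ∂(x*(3*x + y))/∂x - ∂(-2*x^2 - x + y)/∂y = 6*x + y - 1
Assembling: d(omega) = (6*x + y - 1) dx ∧ dy.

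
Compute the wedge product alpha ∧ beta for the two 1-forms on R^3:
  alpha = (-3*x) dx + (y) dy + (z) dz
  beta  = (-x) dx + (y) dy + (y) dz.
alpha ∧ beta = (-2*x*y) dx ∧ dy + (x*(-3*y + z)) dx ∧ dz + (y*(y - z)) dy ∧ dz

Distribute the wedge, using dx_i ∧ dx_j = -dx_j ∧ dx_i and dx_i ∧ dx_i = 0. For each pair (i, j) with i < j, the coefficient of dx_i ∧ dx_j in alpha ∧ beta is (alpha_i * beta_j - alpha_j * beta_i). Collecting: alpha ∧ beta = (-2*x*y) dx ∧ dy + (x*(-3*y + z)) dx ∧ dz + (y*(y - z)) dy ∧ dz.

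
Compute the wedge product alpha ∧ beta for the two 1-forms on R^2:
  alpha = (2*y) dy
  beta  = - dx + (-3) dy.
alpha ∧ beta = (2*y) dx ∧ dy

Distribute the wedge, using dx_i ∧ dx_j = -dx_j ∧ dx_i and dx_i ∧ dx_i = 0. For each pair (i, j) with i < j, the coefficient of dx_i ∧ dx_j in alpha ∧ beta is (alpha_i * beta_j - alpha_j * beta_i). Collecting: alpha ∧ beta = (2*y) dx ∧ dy.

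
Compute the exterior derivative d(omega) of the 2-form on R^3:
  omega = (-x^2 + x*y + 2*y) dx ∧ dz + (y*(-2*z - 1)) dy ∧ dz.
d(omega) = (-x - 2) dx ∧ dy ∧ dz

For a 2-form omega = sum_{i<j} g_{ij} dx_i ∧ dx_j, the exterior derivative is
  d(omega) = sum_{i<j} d(g_{ij}) ∧ dx_i ∧ dx_j = sum_{i<j, k} (∂g_{ij}/∂x_k) dx_k ∧ dx_i ∧ dx_j.
Expand each term, using dx_k ∧ dx_i ∧ dx_j = sgn(permutation) dx_{(a)} ∧ dx_{(b)} ∧ dx_{(c)} with (a < b < c) sorted:
  d(-x^2 + x*y + 2*y) includes (∂/∂y)(-x^2 + x*y + 2*y) dy = (x + 2) dy, which multiplied by dx ∧ dz gives (-x - 2) dx ∧ dy ∧ dz
Collecting like 3-forms: d(omega) = (-x - 2) dx ∧ dy ∧ dz.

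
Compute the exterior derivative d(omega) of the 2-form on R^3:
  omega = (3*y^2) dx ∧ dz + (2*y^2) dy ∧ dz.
d(omega) = (-6*y) dx ∧ dy ∧ dz

For a 2-form omega = sum_{i<j} g_{ij} dx_i ∧ dx_j, the exterior derivative is
  d(omega) = sum_{i<j} d(g_{ij}) ∧ dx_i ∧ dx_j = sum_{i<j, k} (∂g_{ij}/∂x_k) dx_k ∧ dx_i ∧ dx_j.
Expand each term, using dx_k ∧ dx_i ∧ dx_j = sgn(permutation) dx_{(a)} ∧ dx_{(b)} ∧ dx_{(c)} with (a < b < c) sorted:
  d(3*y^2) includes (∂/∂y)(3*y^2) dy = (6*y) dy, which multiplied by dx ∧ dz gives (-6*y) dx ∧ dy ∧ dz
Collecting like 3-forms: d(omega) = (-6*y) dx ∧ dy ∧ dz.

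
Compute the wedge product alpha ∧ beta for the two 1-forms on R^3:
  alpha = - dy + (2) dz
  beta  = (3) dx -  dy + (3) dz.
alpha ∧ beta = (3) dx ∧ dy + (-1) dy ∧ dz + (-6) dx ∧ dz

Distribute the wedge, using dx_i ∧ dx_j = -dx_j ∧ dx_i and dx_i ∧ dx_i = 0. For each pair (i, j) with i < j, the coefficient of dx_i ∧ dx_j in alpha ∧ beta is (alpha_i * beta_j - alpha_j * beta_i). Collecting: alpha ∧ beta = (3) dx ∧ dy + (-1) dy ∧ dz + (-6) dx ∧ dz.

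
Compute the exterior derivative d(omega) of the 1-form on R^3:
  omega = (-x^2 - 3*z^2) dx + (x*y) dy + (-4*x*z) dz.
d(omega) = (y) dx ∧ dy + (2*z) dx ∧ dz

For a 1-form omega = sum_i f_i dx_i, the exterior derivative is
  d(omega) = sum_{i < j} (∂f_j/∂x_i - ∂f_i/∂x_j) dx_i ∧ dx_j.
  coefficient of dx ∧ dy: ∂f_2/∂x - ∂f_1/∂y = ∂(x*y)/∂x - ∂(-x^2 - 3*z^2)/∂y = y
  coefficient of dx ∧ dz: ∂f_3/∂x - ∂f_1/∂z = ∂(-4*x*z)/∂x - ∂(-x^2 - 3*z^2)/∂z = 2*z
Assembling: d(omega) = (y) dx ∧ dy + (2*z) dx ∧ dz.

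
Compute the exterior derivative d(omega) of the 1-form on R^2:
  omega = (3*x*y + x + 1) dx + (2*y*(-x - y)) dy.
d(omega) = (-3*x - 2*y) dx ∧ dy

For a 1-form omega = sum_i f_i dx_i, the exterior derivative is
  d(omega) = sum_{i < j} (∂f_j/∂x_i - ∂f_i/∂x_j) dx_i ∧ dx_j.
  coefficient of dx ∧ dy: ∂f_2/∂x - ∂f_1/∂y = ∂(2*y*(-x - y))/∂x - ∂(3*x*y + x + 1)/∂y = -3*x - 2*y
Assembling: d(omega) = (-3*x - 2*y) dx ∧ dy.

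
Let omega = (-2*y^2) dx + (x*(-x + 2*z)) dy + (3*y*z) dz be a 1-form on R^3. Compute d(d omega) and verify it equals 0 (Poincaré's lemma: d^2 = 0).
d(d omega) = 0

Step 1: d omega = sum_{i<j} (∂f_j/∂x_i - ∂f_i/∂x_j) dx_i ∧ dx_j:
  coeff of dx ∧ dy: -2*x + 4*y + 2*z
  coeff of dx ∧ dz: 0
  coeff of dy ∧ dz: -2*x + 3*z
Step 2: Apply d again to each 2-form coefficient. The only possible 3-form in R^3 is dx ∧ dy ∧ dz, with coefficient
  ∂(coeff of dy∧dz)/∂x - ∂(coeff of dx∧dz)/∂y + ∂(coeff of dx∧dy)/∂z
  = ∂/∂x (-2*x + 3*z) - ∂/∂y (0) + ∂/∂z (-2*x + 4*y + 2*z).
Each of these terms simplifies to sums of mixed partials that cancel in pairs. The result is 0 (by equality of mixed partials for smooth functions — Schwarz / Clairaut).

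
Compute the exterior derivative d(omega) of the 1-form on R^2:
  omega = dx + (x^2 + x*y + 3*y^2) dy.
d(omega) = (2*x + y) dx ∧ dy

For a 1-form omega = sum_i f_i dx_i, the exterior derivative is
  d(omega) = sum_{i < j} (∂f_j/∂x_i - ∂f_i/∂x_j) dx_i ∧ dx_j.
  coefficient of dx ∧ dy: ∂f_2/∂x - ∂f_1/∂y = ∂(x^2 + x*y + 3*y^2)/∂x - ∂(1)/∂y = 2*x + y
Assembling: d(omega) = (2*x + y) dx ∧ dy.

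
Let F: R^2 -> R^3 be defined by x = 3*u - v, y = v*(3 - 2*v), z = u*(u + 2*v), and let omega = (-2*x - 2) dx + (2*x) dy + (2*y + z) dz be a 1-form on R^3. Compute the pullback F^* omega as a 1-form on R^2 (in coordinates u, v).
F^* omega = (2*u^3 + 6*u^2*v - 4*u*v^2 + 12*u*v - 18*u - 8*v^3 + 12*v^2 + 6*v - 6) du + (2*u^3 + 4*u^2*v - 8*u*v^2 - 12*u*v + 24*u + 8*v^2 - 8*v + 2) dv

Using F^*(f dg) = (f ∘ F) d(g ∘ F), substitute each coordinate x_i by F_i(u, v) in f_i, and replace dx_i by d F_i = (∂F_i/∂u) du + (∂F_i/∂v) dv.
  For the x component: f_1(F) = -6*u + 2*v - 2; d F_1 = (3) du + (-1) dv
  For the y component: f_2(F) = 6*u - 2*v; d F_2 = (0) du + (3 - 4*v) dv
  For the z component: f_3(F) = u^2 + 2*u*v - 4*v^2 + 6*v; d F_3 = (2*u + 2*v) du + (2*u) dv
Combining and collecting du, dv coefficients:
  coeff of du: 2*u^3 + 6*u^2*v - 4*u*v^2 + 12*u*v - 18*u - 8*v^3 + 12*v^2 + 6*v - 6
  coeff of dv: 2*u^3 + 4*u^2*v - 8*u*v^2 - 12*u*v + 24*u + 8*v^2 - 8*v + 2
F^* omega = (2*u^3 + 6*u^2*v - 4*u*v^2 + 12*u*v - 18*u - 8*v^3 + 12*v^2 + 6*v - 6) du + (2*u^3 + 4*u^2*v - 8*u*v^2 - 12*u*v + 24*u + 8*v^2 - 8*v + 2) dv.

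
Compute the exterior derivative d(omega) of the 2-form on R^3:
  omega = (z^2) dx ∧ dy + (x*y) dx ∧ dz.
d(omega) = (-x + 2*z) dx ∧ dy ∧ dz

For a 2-form omega = sum_{i<j} g_{ij} dx_i ∧ dx_j, the exterior derivative is
  d(omega) = sum_{i<j} d(g_{ij}) ∧ dx_i ∧ dx_j = sum_{i<j, k} (∂g_{ij}/∂x_k) dx_k ∧ dx_i ∧ dx_j.
Expand each term, using dx_k ∧ dx_i ∧ dx_j = sgn(permutation) dx_{(a)} ∧ dx_{(b)} ∧ dx_{(c)} with (a < b < c) sorted:
  d(z^2) includes (∂/∂z)(z^2) dz = (2*z) dz, which multiplied by dx ∧ dy gives (2*z) dx ∧ dy ∧ dz
  d(x*y) includes (∂/∂y)(x*y) dy = (x) dy, which multiplied by dx ∧ dz gives (-x) dx ∧ dy ∧ dz
Collecting like 3-forms: d(omega) = (-x + 2*z) dx ∧ dy ∧ dz.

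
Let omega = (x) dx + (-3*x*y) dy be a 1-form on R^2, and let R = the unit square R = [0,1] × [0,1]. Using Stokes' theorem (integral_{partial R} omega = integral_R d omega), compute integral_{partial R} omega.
integral_(partial R) omega = -3/2

Stokes: integral_partial_R omega = integral_R d omega with d omega = (∂Q/∂x - ∂P/∂y) dx ∧ dy.
  ∂Q/∂x = -3*y
  ∂P/∂y = 0
  integrand = ∂Q/∂x - ∂P/∂y = -3*y.
Integrating over R: integral_0^1 integral_0^1 (-3*y) dx dy = -3/2.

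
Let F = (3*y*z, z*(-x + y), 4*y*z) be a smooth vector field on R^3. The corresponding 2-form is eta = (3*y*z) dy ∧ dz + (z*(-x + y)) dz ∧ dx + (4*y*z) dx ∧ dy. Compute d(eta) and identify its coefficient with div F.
d(eta) = (4*y + z) dx ∧ dy ∧ dz; div F = 4*y + z

For a 2-form in R^3 of the form above, applying d gives a 3-form with coefficient ∂P/∂x + ∂Q/∂y + ∂R/∂z:
  ∂P/∂x = 0
  ∂Q/∂y = z
  ∂R/∂z = 4*y
Sum = 4*y + z, which is exactly div F.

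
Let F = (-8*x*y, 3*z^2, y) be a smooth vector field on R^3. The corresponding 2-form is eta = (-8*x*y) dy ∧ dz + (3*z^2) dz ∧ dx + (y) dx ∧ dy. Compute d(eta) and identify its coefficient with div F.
d(eta) = (-8*y) dx ∧ dy ∧ dz; div F = -8*y

For a 2-form in R^3 of the form above, applying d gives a 3-form with coefficient ∂P/∂x + ∂Q/∂y + ∂R/∂z:
  ∂P/∂x = -8*y
  ∂Q/∂y = 0
  ∂R/∂z = 0
Sum = -8*y, which is exactly div F.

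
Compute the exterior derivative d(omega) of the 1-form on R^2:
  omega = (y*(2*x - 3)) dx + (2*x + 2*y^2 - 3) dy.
d(omega) = (5 - 2*x) dx ∧ dy

For a 1-form omega = sum_i f_i dx_i, the exterior derivative is
  d(omega) = sum_{i < j} (∂f_j/∂x_i - ∂f_i/∂x_j) dx_i ∧ dx_j.
  coefficient of dx ∧ dy: ∂f_2/∂x - ∂f_1/∂y = ∂(2*x + 2*y^2 - 3)/∂x - ∂(y*(2*x - 3))/∂y = 5 - 2*x
Assembling: d(omega) = (5 - 2*x) dx ∧ dy.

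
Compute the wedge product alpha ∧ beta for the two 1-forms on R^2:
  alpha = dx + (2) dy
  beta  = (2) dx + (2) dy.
alpha ∧ beta = (-2) dx ∧ dy

Distribute the wedge, using dx_i ∧ dx_j = -dx_j ∧ dx_i and dx_i ∧ dx_i = 0. For each pair (i, j) with i < j, the coefficient of dx_i ∧ dx_j in alpha ∧ beta is (alpha_i * beta_j - alpha_j * beta_i). Collecting: alpha ∧ beta = (-2) dx ∧ dy.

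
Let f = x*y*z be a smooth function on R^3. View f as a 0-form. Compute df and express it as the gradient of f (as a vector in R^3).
df = (y*z) dx + (x*z) dy + (x*y) dz; grad f = (y*z, x*z, x*y)

For a 0-form f, d f = (∂f/∂x) dx + (∂f/∂y) dy + (∂f/∂z) dz. The components of the vector representation are exactly the entries of grad f in Cartesian coordinates:
  ∂f/∂x = y*z
  ∂f/∂y = x*z
  ∂f/∂z = x*y.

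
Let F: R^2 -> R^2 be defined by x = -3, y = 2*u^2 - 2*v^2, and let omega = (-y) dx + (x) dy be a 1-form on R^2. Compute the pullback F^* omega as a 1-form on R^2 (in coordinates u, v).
F^* omega = (-12*u) du + (12*v) dv

Using F^*(f dg) = (f ∘ F) d(g ∘ F), substitute each coordinate x_i by F_i(u, v) in f_i, and replace dx_i by d F_i = (∂F_i/∂u) du + (∂F_i/∂v) dv.
  For the x component: f_1(F) = -2*u^2 + 2*v^2; d F_1 = (0) du + (0) dv
  For the y component: f_2(F) = -3; d F_2 = (4*u) du + (-4*v) dv
Combining and collecting du, dv coefficients:
  coeff of du: -12*u
  coeff of dv: 12*v
F^* omega = (-12*u) du + (12*v) dv.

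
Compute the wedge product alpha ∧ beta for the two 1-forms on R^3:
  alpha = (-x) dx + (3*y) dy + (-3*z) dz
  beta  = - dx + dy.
alpha ∧ beta = (-x + 3*y) dx ∧ dy + (-3*z) dx ∧ dz + (3*z) dy ∧ dz

Distribute the wedge, using dx_i ∧ dx_j = -dx_j ∧ dx_i and dx_i ∧ dx_i = 0. For each pair (i, j) with i < j, the coefficient of dx_i ∧ dx_j in alpha ∧ beta is (alpha_i * beta_j - alpha_j * beta_i). Collecting: alpha ∧ beta = (-x + 3*y) dx ∧ dy + (-3*z) dx ∧ dz + (3*z) dy ∧ dz.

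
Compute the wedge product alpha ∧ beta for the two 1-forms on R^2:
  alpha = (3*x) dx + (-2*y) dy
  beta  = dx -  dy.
alpha ∧ beta = (-3*x + 2*y) dx ∧ dy

Distribute the wedge, using dx_i ∧ dx_j = -dx_j ∧ dx_i and dx_i ∧ dx_i = 0. For each pair (i, j) with i < j, the coefficient of dx_i ∧ dx_j in alpha ∧ beta is (alpha_i * beta_j - alpha_j * beta_i). Collecting: alpha ∧ beta = (-3*x + 2*y) dx ∧ dy.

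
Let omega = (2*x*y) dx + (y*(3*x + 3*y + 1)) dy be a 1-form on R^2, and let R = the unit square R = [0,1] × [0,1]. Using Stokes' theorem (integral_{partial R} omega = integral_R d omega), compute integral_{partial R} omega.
integral_(partial R) omega = 1/2

Stokes: integral_partial_R omega = integral_R d omega with d omega = (∂Q/∂x - ∂P/∂y) dx ∧ dy.
  ∂Q/∂x = 3*y
  ∂P/∂y = 2*x
  integrand = ∂Q/∂x - ∂P/∂y = -2*x + 3*y.
Integrating over R: integral_0^1 integral_0^1 (-2*x + 3*y) dx dy = 1/2.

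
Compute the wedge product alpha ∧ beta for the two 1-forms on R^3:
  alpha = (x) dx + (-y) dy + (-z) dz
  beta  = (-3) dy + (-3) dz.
alpha ∧ beta = (-3*x) dx ∧ dy + (-3*x) dx ∧ dz + (3*y - 3*z) dy ∧ dz

Distribute the wedge, using dx_i ∧ dx_j = -dx_j ∧ dx_i and dx_i ∧ dx_i = 0. For each pair (i, j) with i < j, the coefficient of dx_i ∧ dx_j in alpha ∧ beta is (alpha_i * beta_j - alpha_j * beta_i). Collecting: alpha ∧ beta = (-3*x) dx ∧ dy + (-3*x) dx ∧ dz + (3*y - 3*z) dy ∧ dz.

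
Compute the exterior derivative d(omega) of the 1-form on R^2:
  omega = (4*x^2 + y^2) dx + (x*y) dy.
d(omega) = (-y) dx ∧ dy

For a 1-form omega = sum_i f_i dx_i, the exterior derivative is
  d(omega) = sum_{i < j} (∂f_j/∂x_i - ∂f_i/∂x_j) dx_i ∧ dx_j.
  coefficient of dx ∧ dy: ∂f_2/∂x - ∂f_1/∂y = ∂(x*y)/∂x - ∂(4*x^2 + y^2)/∂y = -y
Assembling: d(omega) = (-y) dx ∧ dy.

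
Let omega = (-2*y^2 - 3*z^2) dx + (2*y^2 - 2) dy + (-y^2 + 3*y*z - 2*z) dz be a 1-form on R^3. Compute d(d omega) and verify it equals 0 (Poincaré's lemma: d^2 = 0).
d(d omega) = 0

Step 1: d omega = sum_{i<j} (∂f_j/∂x_i - ∂f_i/∂x_j) dx_i ∧ dx_j:
  coeff of dx ∧ dy: 4*y
  coeff of dx ∧ dz: 6*z
  coeff of dy ∧ dz: -2*y + 3*z
Step 2: Apply d again to each 2-form coefficient. The only possible 3-form in R^3 is dx ∧ dy ∧ dz, with coefficient
  ∂(coeff of dy∧dz)/∂x - ∂(coeff of dx∧dz)/∂y + ∂(coeff of dx∧dy)/∂z
  = ∂/∂x (-2*y + 3*z) - ∂/∂y (6*z) + ∂/∂z (4*y).
Each of these terms simplifies to sums of mixed partials that cancel in pairs. The result is 0 (by equality of mixed partials for smooth functions — Schwarz / Clairaut).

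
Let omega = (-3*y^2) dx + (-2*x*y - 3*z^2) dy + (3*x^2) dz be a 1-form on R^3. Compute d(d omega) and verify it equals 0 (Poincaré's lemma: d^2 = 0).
d(d omega) = 0

Step 1: d omega = sum_{i<j} (∂f_j/∂x_i - ∂f_i/∂x_j) dx_i ∧ dx_j:
  coeff of dx ∧ dy: 4*y
  coeff of dx ∧ dz: 6*x
  coeff of dy ∧ dz: 6*z
Step 2: Apply d again to each 2-form coefficient. The only possible 3-form in R^3 is dx ∧ dy ∧ dz, with coefficient
  ∂(coeff of dy∧dz)/∂x - ∂(coeff of dx∧dz)/∂y + ∂(coeff of dx∧dy)/∂z
  = ∂/∂x (6*z) - ∂/∂y (6*x) + ∂/∂z (4*y).
Each of these terms simplifies to sums of mixed partials that cancel in pairs. The result is 0 (by equality of mixed partials for smooth functions — Schwarz / Clairaut).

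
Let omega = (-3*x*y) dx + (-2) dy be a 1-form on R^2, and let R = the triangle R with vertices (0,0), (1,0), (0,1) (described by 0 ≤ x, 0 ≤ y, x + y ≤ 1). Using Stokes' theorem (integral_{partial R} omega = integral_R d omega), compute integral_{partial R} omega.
integral_(partial R) omega = 1/2

Stokes: integral_partial_R omega = integral_R d omega with d omega = (∂Q/∂x - ∂P/∂y) dx ∧ dy.
  ∂Q/∂x = 0
  ∂P/∂y = -3*x
  integrand = ∂Q/∂x - ∂P/∂y = 3*x.
Integrating over R: integral_0^1 integral_0^{1-x} (3*x) dy dx = 1/2.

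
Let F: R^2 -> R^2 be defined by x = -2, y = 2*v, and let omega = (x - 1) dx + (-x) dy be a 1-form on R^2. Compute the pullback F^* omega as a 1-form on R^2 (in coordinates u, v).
F^* omega = (4) dv

Using F^*(f dg) = (f ∘ F) d(g ∘ F), substitute each coordinate x_i by F_i(u, v) in f_i, and replace dx_i by d F_i = (∂F_i/∂u) du + (∂F_i/∂v) dv.
  For the x component: f_1(F) = -3; d F_1 = (0) du + (0) dv
  For the y component: f_2(F) = 2; d F_2 = (0) du + (2) dv
Combining and collecting du, dv coefficients:
  coeff of du: 0
  coeff of dv: 4
F^* omega = (4) dv.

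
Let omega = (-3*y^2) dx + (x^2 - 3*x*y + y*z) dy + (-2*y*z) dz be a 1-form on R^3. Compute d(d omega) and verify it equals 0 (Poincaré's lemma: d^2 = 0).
d(d omega) = 0

Step 1: d omega = sum_{i<j} (∂f_j/∂x_i - ∂f_i/∂x_j) dx_i ∧ dx_j:
  coeff of dx ∧ dy: 2*x + 3*y
  coeff of dx ∧ dz: 0
  coeff of dy ∧ dz: -y - 2*z
Step 2: Apply d again to each 2-form coefficient. The only possible 3-form in R^3 is dx ∧ dy ∧ dz, with coefficient
  ∂(coeff of dy∧dz)/∂x - ∂(coeff of dx∧dz)/∂y + ∂(coeff of dx∧dy)/∂z
  = ∂/∂x (-y - 2*z) - ∂/∂y (0) + ∂/∂z (2*x + 3*y).
Each of these terms simplifies to sums of mixed partials that cancel in pairs. The result is 0 (by equality of mixed partials for smooth functions — Schwarz / Clairaut).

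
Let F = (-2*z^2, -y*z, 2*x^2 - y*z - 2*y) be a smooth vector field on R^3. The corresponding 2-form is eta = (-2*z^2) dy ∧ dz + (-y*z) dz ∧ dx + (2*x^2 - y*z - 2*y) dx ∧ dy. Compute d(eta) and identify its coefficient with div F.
d(eta) = (-y - z) dx ∧ dy ∧ dz; div F = -y - z

For a 2-form in R^3 of the form above, applying d gives a 3-form with coefficient ∂P/∂x + ∂Q/∂y + ∂R/∂z:
  ∂P/∂x = 0
  ∂Q/∂y = -z
  ∂R/∂z = -y
Sum = -y - z, which is exactly div F.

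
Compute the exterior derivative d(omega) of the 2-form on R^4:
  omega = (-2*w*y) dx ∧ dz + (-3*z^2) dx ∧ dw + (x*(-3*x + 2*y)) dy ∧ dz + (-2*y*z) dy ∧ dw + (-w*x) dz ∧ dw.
d(omega) = (2*w - 6*x + 2*y) dx ∧ dy ∧ dz + (-w - 2*y + 6*z) dx ∧ dz ∧ dw + (2*y) dy ∧ dz ∧ dw

For a 2-form omega = sum_{i<j} g_{ij} dx_i ∧ dx_j, the exterior derivative is
  d(omega) = sum_{i<j} d(g_{ij}) ∧ dx_i ∧ dx_j = sum_{i<j, k} (∂g_{ij}/∂x_k) dx_k ∧ dx_i ∧ dx_j.
Expand each term, using dx_k ∧ dx_i ∧ dx_j = sgn(permutation) dx_{(a)} ∧ dx_{(b)} ∧ dx_{(c)} with (a < b < c) sorted:
  d(-2*w*y) includes (∂/∂y)(-2*w*y) dy = (-2*w) dy, which multiplied by dx ∧ dz gives (2*w) dx ∧ dy ∧ dz
  d(-2*w*y) includes (∂/∂w)(-2*w*y) dw = (-2*y) dw, which multiplied by dx ∧ dz gives (-2*y) dx ∧ dz ∧ dw
  d(-3*z^2) includes (∂/∂z)(-3*z^2) dz = (-6*z) dz, which multiplied by dx ∧ dw gives (6*z) dx ∧ dz ∧ dw
  d(x*(-3*x + 2*y)) includes (∂/∂x)(x*(-3*x + 2*y)) dx = (-6*x + 2*y) dx, which multiplied by dy ∧ dz gives (-6*x + 2*y) dx ∧ dy ∧ dz
  d(-2*y*z) includes (∂/∂z)(-2*y*z) dz = (-2*y) dz, which multiplied by dy ∧ dw gives (2*y) dy ∧ dz ∧ dw
  d(-w*x) includes (∂/∂x)(-w*x) dx = (-w) dx, which multiplied by dz ∧ dw gives (-w) dx ∧ dz ∧ dw
Collecting like 3-forms: d(omega) = (2*w - 6*x + 2*y) dx ∧ dy ∧ dz + (-w - 2*y + 6*z) dx ∧ dz ∧ dw + (2*y) dy ∧ dz ∧ dw.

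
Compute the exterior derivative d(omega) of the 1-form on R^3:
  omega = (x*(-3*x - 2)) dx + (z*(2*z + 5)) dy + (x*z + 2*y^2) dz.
d(omega) = (z) dx ∧ dz + (4*y - 4*z - 5) dy ∧ dz

For a 1-form omega = sum_i f_i dx_i, the exterior derivative is
  d(omega) = sum_{i < j} (∂f_j/∂x_i - ∂f_i/∂x_j) dx_i ∧ dx_j.
  coefficient of dx ∧ dz: ∂f_3/∂x - ∂f_1/∂z = ∂(x*z + 2*y^2)/∂x - ∂(x*(-3*x - 2))/∂z = z
  coefficient of dy ∧ dz: ∂f_3/∂y - ∂f_2/∂z = ∂(x*z + 2*y^2)/∂y - ∂(z*(2*z + 5))/∂z = 4*y - 4*z - 5
Assembling: d(omega) = (z) dx ∧ dz + (4*y - 4*z - 5) dy ∧ dz.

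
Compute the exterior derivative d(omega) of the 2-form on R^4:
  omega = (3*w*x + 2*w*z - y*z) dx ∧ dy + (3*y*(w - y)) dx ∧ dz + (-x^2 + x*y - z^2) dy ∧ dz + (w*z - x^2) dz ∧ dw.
d(omega) = (-w - 2*x + 6*y) dx ∧ dy ∧ dz + (3*x + 2*z) dx ∧ dy ∧ dw + (-2*x + 3*y) dx ∧ dz ∧ dw

For a 2-form omega = sum_{i<j} g_{ij} dx_i ∧ dx_j, the exterior derivative is
  d(omega) = sum_{i<j} d(g_{ij}) ∧ dx_i ∧ dx_j = sum_{i<j, k} (∂g_{ij}/∂x_k) dx_k ∧ dx_i ∧ dx_j.
Expand each term, using dx_k ∧ dx_i ∧ dx_j = sgn(permutation) dx_{(a)} ∧ dx_{(b)} ∧ dx_{(c)} with (a < b < c) sorted:
  d(3*w*x + 2*w*z - y*z) includes (∂/∂z)(3*w*x + 2*w*z - y*z) dz = (2*w - y) dz, which multiplied by dx ∧ dy gives (2*w - y) dx ∧ dy ∧ dz
  d(3*w*x + 2*w*z - y*z) includes (∂/∂w)(3*w*x + 2*w*z - y*z) dw = (3*x + 2*z) dw, which multiplied by dx ∧ dy gives (3*x + 2*z) dx ∧ dy ∧ dw
  d(3*y*(w - y)) includes (∂/∂y)(3*y*(w - y)) dy = (3*w - 6*y) dy, which multiplied by dx ∧ dz gives (-3*w + 6*y) dx ∧ dy ∧ dz
  d(3*y*(w - y)) includes (∂/∂w)(3*y*(w - y)) dw = (3*y) dw, which multiplied by dx ∧ dz gives (3*y) dx ∧ dz ∧ dw
  d(-x^2 + x*y - z^2) includes (∂/∂x)(-x^2 + x*y - z^2) dx = (-2*x + y) dx, which multiplied by dy ∧ dz gives (-2*x + y) dx ∧ dy ∧ dz
  d(w*z - x^2) includes (∂/∂x)(w*z - x^2) dx = (-2*x) dx, which multiplied by dz ∧ dw gives (-2*x) dx ∧ dz ∧ dw
Collecting like 3-forms: d(omega) = (-w - 2*x + 6*y) dx ∧ dy ∧ dz + (3*x + 2*z) dx ∧ dy ∧ dw + (-2*x + 3*y) dx ∧ dz ∧ dw.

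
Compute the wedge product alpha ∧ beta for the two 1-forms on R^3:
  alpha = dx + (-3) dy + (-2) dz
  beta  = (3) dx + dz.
alpha ∧ beta = (7) dx ∧ dz + (9) dx ∧ dy + (-3) dy ∧ dz

Distribute the wedge, using dx_i ∧ dx_j = -dx_j ∧ dx_i and dx_i ∧ dx_i = 0. For each pair (i, j) with i < j, the coefficient of dx_i ∧ dx_j in alpha ∧ beta is (alpha_i * beta_j - alpha_j * beta_i). Collecting: alpha ∧ beta = (7) dx ∧ dz + (9) dx ∧ dy + (-3) dy ∧ dz.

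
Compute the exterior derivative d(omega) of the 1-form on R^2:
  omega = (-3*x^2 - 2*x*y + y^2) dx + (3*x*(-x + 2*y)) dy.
d(omega) = (-4*x + 4*y) dx ∧ dy

For a 1-form omega = sum_i f_i dx_i, the exterior derivative is
  d(omega) = sum_{i < j} (∂f_j/∂x_i - ∂f_i/∂x_j) dx_i ∧ dx_j.
  coefficient of dx ∧ dy: ∂f_2/∂x - ∂f_1/∂y = ∂(3*x*(-x + 2*y))/∂x - ∂(-3*x^2 - 2*x*y + y^2)/∂y = -4*x + 4*y
Assembling: d(omega) = (-4*x + 4*y) dx ∧ dy.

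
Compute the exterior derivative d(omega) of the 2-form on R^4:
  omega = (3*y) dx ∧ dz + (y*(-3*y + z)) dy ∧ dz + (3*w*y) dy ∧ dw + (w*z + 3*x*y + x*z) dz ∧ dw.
d(omega) = (-3) dx ∧ dy ∧ dz + (3*y + z) dx ∧ dz ∧ dw + (3*x) dy ∧ dz ∧ dw

For a 2-form omega = sum_{i<j} g_{ij} dx_i ∧ dx_j, the exterior derivative is
  d(omega) = sum_{i<j} d(g_{ij}) ∧ dx_i ∧ dx_j = sum_{i<j, k} (∂g_{ij}/∂x_k) dx_k ∧ dx_i ∧ dx_j.
Expand each term, using dx_k ∧ dx_i ∧ dx_j = sgn(permutation) dx_{(a)} ∧ dx_{(b)} ∧ dx_{(c)} with (a < b < c) sorted:
  d(3*y) includes (∂/∂y)(3*y) dy = (3) dy, which multiplied by dx ∧ dz gives (-3) dx ∧ dy ∧ dz
  d(w*z + 3*x*y + x*z) includes (∂/∂x)(w*z + 3*x*y + x*z) dx = (3*y + z) dx, which multiplied by dz ∧ dw gives (3*y + z) dx ∧ dz ∧ dw
  d(w*z + 3*x*y + x*z) includes (∂/∂y)(w*z + 3*x*y + x*z) dy = (3*x) dy, which multiplied by dz ∧ dw gives (3*x) dy ∧ dz ∧ dw
Collecting like 3-forms: d(omega) = (-3) dx ∧ dy ∧ dz + (3*y + z) dx ∧ dz ∧ dw + (3*x) dy ∧ dz ∧ dw.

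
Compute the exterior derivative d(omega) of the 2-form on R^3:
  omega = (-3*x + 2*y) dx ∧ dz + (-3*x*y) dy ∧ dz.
d(omega) = (-3*y - 2) dx ∧ dy ∧ dz

For a 2-form omega = sum_{i<j} g_{ij} dx_i ∧ dx_j, the exterior derivative is
  d(omega) = sum_{i<j} d(g_{ij}) ∧ dx_i ∧ dx_j = sum_{i<j, k} (∂g_{ij}/∂x_k) dx_k ∧ dx_i ∧ dx_j.
Expand each term, using dx_k ∧ dx_i ∧ dx_j = sgn(permutation) dx_{(a)} ∧ dx_{(b)} ∧ dx_{(c)} with (a < b < c) sorted:
  d(-3*x + 2*y) includes (∂/∂y)(-3*x + 2*y) dy = (2) dy, which multiplied by dx ∧ dz gives (-2) dx ∧ dy ∧ dz
  d(-3*x*y) includes (∂/∂x)(-3*x*y) dx = (-3*y) dx, which multiplied by dy ∧ dz gives (-3*y) dx ∧ dy ∧ dz
Collecting like 3-forms: d(omega) = (-3*y - 2) dx ∧ dy ∧ dz.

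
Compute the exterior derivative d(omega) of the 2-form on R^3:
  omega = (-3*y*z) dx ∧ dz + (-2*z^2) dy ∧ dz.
d(omega) = (3*z) dx ∧ dy ∧ dz

For a 2-form omega = sum_{i<j} g_{ij} dx_i ∧ dx_j, the exterior derivative is
  d(omega) = sum_{i<j} d(g_{ij}) ∧ dx_i ∧ dx_j = sum_{i<j, k} (∂g_{ij}/∂x_k) dx_k ∧ dx_i ∧ dx_j.
Expand each term, using dx_k ∧ dx_i ∧ dx_j = sgn(permutation) dx_{(a)} ∧ dx_{(b)} ∧ dx_{(c)} with (a < b < c) sorted:
  d(-3*y*z) includes (∂/∂y)(-3*y*z) dy = (-3*z) dy, which multiplied by dx ∧ dz gives (3*z) dx ∧ dy ∧ dz
Collecting like 3-forms: d(omega) = (3*z) dx ∧ dy ∧ dz.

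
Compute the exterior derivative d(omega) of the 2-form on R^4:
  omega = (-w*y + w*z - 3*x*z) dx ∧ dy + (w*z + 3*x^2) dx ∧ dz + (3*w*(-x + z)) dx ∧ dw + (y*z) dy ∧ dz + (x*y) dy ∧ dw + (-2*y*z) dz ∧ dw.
d(omega) = (w - 3*x) dx ∧ dy ∧ dz + (z) dx ∧ dy ∧ dw + (-3*w + z) dx ∧ dz ∧ dw + (-2*z) dy ∧ dz ∧ dw

For a 2-form omega = sum_{i<j} g_{ij} dx_i ∧ dx_j, the exterior derivative is
  d(omega) = sum_{i<j} d(g_{ij}) ∧ dx_i ∧ dx_j = sum_{i<j, k} (∂g_{ij}/∂x_k) dx_k ∧ dx_i ∧ dx_j.
Expand each term, using dx_k ∧ dx_i ∧ dx_j = sgn(permutation) dx_{(a)} ∧ dx_{(b)} ∧ dx_{(c)} with (a < b < c) sorted:
  d(-w*y + w*z - 3*x*z) includes (∂/∂z)(-w*y + w*z - 3*x*z) dz = (w - 3*x) dz, which multiplied by dx ∧ dy gives (w - 3*x) dx ∧ dy ∧ dz
  d(-w*y + w*z - 3*x*z) includes (∂/∂w)(-w*y + w*z - 3*x*z) dw = (-y + z) dw, which multiplied by dx ∧ dy gives (-y + z) dx ∧ dy ∧ dw
  d(w*z + 3*x^2) includes (∂/∂w)(w*z + 3*x^2) dw = (z) dw, which multiplied by dx ∧ dz gives (z) dx ∧ dz ∧ dw
  d(3*w*(-x + z)) includes (∂/∂z)(3*w*(-x + z)) dz = (3*w) dz, which multiplied by dx ∧ dw gives (-3*w) dx ∧ dz ∧ dw
  d(x*y) includes (∂/∂x)(x*y) dx = (y) dx, which multiplied by dy ∧ dw gives (y) dx ∧ dy ∧ dw
  d(-2*y*z) includes (∂/∂y)(-2*y*z) dy = (-2*z) dy, which multiplied by dz ∧ dw gives (-2*z) dy ∧ dz ∧ dw
Collecting like 3-forms: d(omega) = (w - 3*x) dx ∧ dy ∧ dz + (z) dx ∧ dy ∧ dw + (-3*w + z) dx ∧ dz ∧ dw + (-2*z) dy ∧ dz ∧ dw.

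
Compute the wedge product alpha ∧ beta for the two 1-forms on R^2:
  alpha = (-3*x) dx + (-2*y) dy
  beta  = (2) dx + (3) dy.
alpha ∧ beta = (-9*x + 4*y) dx ∧ dy

Distribute the wedge, using dx_i ∧ dx_j = -dx_j ∧ dx_i and dx_i ∧ dx_i = 0. For each pair (i, j) with i < j, the coefficient of dx_i ∧ dx_j in alpha ∧ beta is (alpha_i * beta_j - alpha_j * beta_i). Collecting: alpha ∧ beta = (-9*x + 4*y) dx ∧ dy.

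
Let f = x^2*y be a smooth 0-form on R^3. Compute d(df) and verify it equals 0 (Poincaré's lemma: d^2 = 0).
d(df) = 0

Step 1: df = sum_i (∂f/∂x_i) dx_i = (2*x*y) dx + (x^2) dy + (0) dz.
Step 2: Apply d again. Using the 1-form formula, the coefficient of dx ∧ dy in d(df) is ∂^2 f/∂x ∂y - ∂^2 f/∂y ∂x = (2*x) - (2*x) = 0 (equality of mixed partials for smooth f).
Similarly for dx ∧ dz and dy ∧ dz — all coefficients vanish. So d(df) = 0.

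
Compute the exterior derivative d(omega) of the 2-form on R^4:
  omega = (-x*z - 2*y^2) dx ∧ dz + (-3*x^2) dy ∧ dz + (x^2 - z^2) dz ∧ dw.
d(omega) = (-6*x + 4*y) dx ∧ dy ∧ dz + (2*x) dx ∧ dz ∧ dw

For a 2-form omega = sum_{i<j} g_{ij} dx_i ∧ dx_j, the exterior derivative is
  d(omega) = sum_{i<j} d(g_{ij}) ∧ dx_i ∧ dx_j = sum_{i<j, k} (∂g_{ij}/∂x_k) dx_k ∧ dx_i ∧ dx_j.
Expand each term, using dx_k ∧ dx_i ∧ dx_j = sgn(permutation) dx_{(a)} ∧ dx_{(b)} ∧ dx_{(c)} with (a < b < c) sorted:
  d(-x*z - 2*y^2) includes (∂/∂y)(-x*z - 2*y^2) dy = (-4*y) dy, which multiplied by dx ∧ dz gives (4*y) dx ∧ dy ∧ dz
  d(-3*x^2) includes (∂/∂x)(-3*x^2) dx = (-6*x) dx, which multiplied by dy ∧ dz gives (-6*x) dx ∧ dy ∧ dz
  d(x^2 - z^2) includes (∂/∂x)(x^2 - z^2) dx = (2*x) dx, which multiplied by dz ∧ dw gives (2*x) dx ∧ dz ∧ dw
Collecting like 3-forms: d(omega) = (-6*x + 4*y) dx ∧ dy ∧ dz + (2*x) dx ∧ dz ∧ dw.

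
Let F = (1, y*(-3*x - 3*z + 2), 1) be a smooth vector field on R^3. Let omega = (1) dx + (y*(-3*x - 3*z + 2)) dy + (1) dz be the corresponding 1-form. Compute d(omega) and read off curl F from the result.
d(omega) = (3*y) dy ∧ dz + (0) dz ∧ dx + (-3*y) dx ∧ dy; curl F = (3*y, 0, -3*y)

d omega = sum_{i<j} (∂f_j/∂x_i - ∂f_i/∂x_j) dx_i ∧ dx_j. Under the identification (dy ∧ dz, dz ∧ dx, dx ∧ dy) ↔ (e_x, e_y, e_z), the coefficients are exactly the components of curl F. Compute:
  ∂R/∂y - ∂Q/∂z = (0) - (-3*y) = 3*y
  ∂P/∂z - ∂R/∂x = (0) - (0) = 0
  ∂Q/∂x - ∂P/∂y = (-3*y) - (0) = -3*y.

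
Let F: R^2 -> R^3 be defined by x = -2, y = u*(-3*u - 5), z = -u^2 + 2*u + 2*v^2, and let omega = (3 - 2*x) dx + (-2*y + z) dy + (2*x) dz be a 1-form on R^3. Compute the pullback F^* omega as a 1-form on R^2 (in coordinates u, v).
F^* omega = (-30*u^3 - 97*u^2 - 12*u*v^2 - 52*u - 10*v^2 - 8) du + (-16*v) dv

Using F^*(f dg) = (f ∘ F) d(g ∘ F), substitute each coordinate x_i by F_i(u, v) in f_i, and replace dx_i by d F_i = (∂F_i/∂u) du + (∂F_i/∂v) dv.
  For the x component: f_1(F) = 7; d F_1 = (0) du + (0) dv
  For the y component: f_2(F) = 5*u^2 + 12*u + 2*v^2; d F_2 = (-6*u - 5) du + (0) dv
  For the z component: f_3(F) = -4; d F_3 = (2 - 2*u) du + (4*v) dv
Combining and collecting du, dv coefficients:
  coeff of du: -30*u^3 - 97*u^2 - 12*u*v^2 - 52*u - 10*v^2 - 8
  coeff of dv: -16*v
F^* omega = (-30*u^3 - 97*u^2 - 12*u*v^2 - 52*u - 10*v^2 - 8) du + (-16*v) dv.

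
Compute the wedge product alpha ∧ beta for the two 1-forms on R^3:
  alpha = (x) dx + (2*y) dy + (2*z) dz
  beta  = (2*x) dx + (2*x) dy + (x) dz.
alpha ∧ beta = (2*x*(x - 2*y)) dx ∧ dy + (x*(x - 4*z)) dx ∧ dz + (2*x*(y - 2*z)) dy ∧ dz

Distribute the wedge, using dx_i ∧ dx_j = -dx_j ∧ dx_i and dx_i ∧ dx_i = 0. For each pair (i, j) with i < j, the coefficient of dx_i ∧ dx_j in alpha ∧ beta is (alpha_i * beta_j - alpha_j * beta_i). Collecting: alpha ∧ beta = (2*x*(x - 2*y)) dx ∧ dy + (x*(x - 4*z)) dx ∧ dz + (2*x*(y - 2*z)) dy ∧ dz.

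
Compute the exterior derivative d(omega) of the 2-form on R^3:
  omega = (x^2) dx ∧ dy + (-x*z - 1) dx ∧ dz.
d(omega) = 0

For a 2-form omega = sum_{i<j} g_{ij} dx_i ∧ dx_j, the exterior derivative is
  d(omega) = sum_{i<j} d(g_{ij}) ∧ dx_i ∧ dx_j = sum_{i<j, k} (∂g_{ij}/∂x_k) dx_k ∧ dx_i ∧ dx_j.
Expand each term, using dx_k ∧ dx_i ∧ dx_j = sgn(permutation) dx_{(a)} ∧ dx_{(b)} ∧ dx_{(c)} with (a < b < c) sorted:

Collecting like 3-forms: d(omega) = 0.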